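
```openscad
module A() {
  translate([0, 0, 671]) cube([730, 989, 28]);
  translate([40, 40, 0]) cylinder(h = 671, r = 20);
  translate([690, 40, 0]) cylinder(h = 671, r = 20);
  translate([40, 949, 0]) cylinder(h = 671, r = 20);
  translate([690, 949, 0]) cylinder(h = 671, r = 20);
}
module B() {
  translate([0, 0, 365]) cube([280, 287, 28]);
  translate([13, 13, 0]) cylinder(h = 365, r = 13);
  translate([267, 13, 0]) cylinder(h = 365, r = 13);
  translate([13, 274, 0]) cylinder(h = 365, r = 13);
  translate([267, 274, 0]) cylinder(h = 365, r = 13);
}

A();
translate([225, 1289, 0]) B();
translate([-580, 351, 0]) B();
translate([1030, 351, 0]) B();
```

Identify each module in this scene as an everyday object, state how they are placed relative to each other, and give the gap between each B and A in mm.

A is a table. B is a stool. Three stools sit around the table at the +y, −x, +x sides. The gap between each stool and the table is 300 mm.

Each stool's nearest face is 300 mm from the table's bounding box.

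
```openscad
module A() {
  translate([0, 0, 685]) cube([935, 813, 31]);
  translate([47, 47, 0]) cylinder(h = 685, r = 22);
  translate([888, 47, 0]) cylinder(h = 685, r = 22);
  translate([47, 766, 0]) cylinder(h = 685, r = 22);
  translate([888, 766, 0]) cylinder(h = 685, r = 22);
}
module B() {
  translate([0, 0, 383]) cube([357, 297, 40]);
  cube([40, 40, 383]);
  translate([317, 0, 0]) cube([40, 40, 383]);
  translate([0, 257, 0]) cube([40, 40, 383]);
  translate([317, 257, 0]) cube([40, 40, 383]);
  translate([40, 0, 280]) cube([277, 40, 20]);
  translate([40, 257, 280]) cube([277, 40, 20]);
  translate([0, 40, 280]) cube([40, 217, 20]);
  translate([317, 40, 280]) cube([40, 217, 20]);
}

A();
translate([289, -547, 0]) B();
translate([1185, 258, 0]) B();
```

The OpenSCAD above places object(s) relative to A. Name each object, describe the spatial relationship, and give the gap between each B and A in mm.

Each stool's nearest face is 250 mm from the table's bounding box.

A is a table. B is a stool. Two stools sit around the table at the −y, +x sides. The gap between each stool and the table is 250 mm.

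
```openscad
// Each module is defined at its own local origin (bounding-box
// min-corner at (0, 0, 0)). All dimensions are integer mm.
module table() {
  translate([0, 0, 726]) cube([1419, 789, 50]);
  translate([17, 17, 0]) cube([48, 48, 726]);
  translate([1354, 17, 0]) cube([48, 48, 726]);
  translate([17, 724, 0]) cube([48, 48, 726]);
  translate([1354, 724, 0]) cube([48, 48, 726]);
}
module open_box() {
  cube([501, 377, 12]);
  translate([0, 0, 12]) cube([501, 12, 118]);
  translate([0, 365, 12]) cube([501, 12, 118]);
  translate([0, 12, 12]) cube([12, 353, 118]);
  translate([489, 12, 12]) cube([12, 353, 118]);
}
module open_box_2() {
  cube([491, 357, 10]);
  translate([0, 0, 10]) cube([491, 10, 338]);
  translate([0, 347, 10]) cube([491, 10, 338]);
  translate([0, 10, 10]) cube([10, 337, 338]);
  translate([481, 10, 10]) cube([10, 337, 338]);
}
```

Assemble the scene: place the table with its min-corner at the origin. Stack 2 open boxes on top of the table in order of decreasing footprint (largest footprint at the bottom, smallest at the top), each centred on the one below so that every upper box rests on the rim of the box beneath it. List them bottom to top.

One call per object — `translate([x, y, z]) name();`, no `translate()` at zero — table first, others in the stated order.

table();
translate([459, 206, 776]) open_box();
translate([464, 216, 906]) open_box_2();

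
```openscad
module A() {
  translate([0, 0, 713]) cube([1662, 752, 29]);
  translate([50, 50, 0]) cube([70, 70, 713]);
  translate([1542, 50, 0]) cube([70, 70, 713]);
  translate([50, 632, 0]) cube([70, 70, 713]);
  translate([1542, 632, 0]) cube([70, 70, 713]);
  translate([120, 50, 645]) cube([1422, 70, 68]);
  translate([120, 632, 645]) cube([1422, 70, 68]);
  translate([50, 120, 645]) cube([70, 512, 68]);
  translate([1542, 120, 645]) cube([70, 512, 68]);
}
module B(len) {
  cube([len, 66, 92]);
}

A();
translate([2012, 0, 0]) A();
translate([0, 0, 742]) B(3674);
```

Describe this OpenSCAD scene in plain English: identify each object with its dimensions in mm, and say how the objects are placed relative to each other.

A is a table with a 1662×752 mm rectangular top, 29 mm thick, top surface at z = 742 mm, supported by four 70×70 mm square legs, each inset 50 mm from the nearest pair of top edges, running from the floor. Four apron rails, 70 mm thick and 68 mm tall, run between adjacent legs with their top edges flush with the underside of the top and their outer faces flush with the legs' outer faces.

B is a rectangular beam 3674 mm long (x), 66 mm deep (y), 92 mm thick (z).

The beam spans the tops of two tables placed 350 mm apart, resting at z = 742 mm.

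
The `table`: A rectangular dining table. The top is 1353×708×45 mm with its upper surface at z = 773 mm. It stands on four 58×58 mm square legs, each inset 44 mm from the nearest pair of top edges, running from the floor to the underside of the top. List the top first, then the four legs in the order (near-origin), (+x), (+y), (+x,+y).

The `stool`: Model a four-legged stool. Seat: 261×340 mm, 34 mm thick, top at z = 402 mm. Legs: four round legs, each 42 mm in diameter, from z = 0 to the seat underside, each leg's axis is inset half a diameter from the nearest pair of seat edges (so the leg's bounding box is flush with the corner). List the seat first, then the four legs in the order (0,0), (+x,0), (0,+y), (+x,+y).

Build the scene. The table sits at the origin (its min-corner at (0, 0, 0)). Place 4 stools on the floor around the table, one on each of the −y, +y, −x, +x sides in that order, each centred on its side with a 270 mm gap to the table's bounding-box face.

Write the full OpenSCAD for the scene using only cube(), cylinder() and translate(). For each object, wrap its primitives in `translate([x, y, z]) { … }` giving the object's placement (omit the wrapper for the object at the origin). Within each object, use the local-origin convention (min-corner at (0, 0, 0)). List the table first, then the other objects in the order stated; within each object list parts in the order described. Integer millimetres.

translate([0, 0, 728]) cube([1353, 708, 45]);
translate([44, 44, 0]) cube([58, 58, 728]);
translate([1251, 44, 0]) cube([58, 58, 728]);
translate([44, 606, 0]) cube([58, 58, 728]);
translate([1251, 606, 0]) cube([58, 58, 728]);
translate([546, -610, 0]) {
  translate([0, 0, 368]) cube([261, 340, 34]);
  translate([21, 21, 0]) cylinder(h = 368, r = 21);
  translate([240, 21, 0]) cylinder(h = 368, r = 21);
  translate([21, 319, 0]) cylinder(h = 368, r = 21);
  translate([240, 319, 0]) cylinder(h = 368, r = 21);
}
translate([546, 978, 0]) {
  translate([0, 0, 368]) cube([261, 340, 34]);
  translate([21, 21, 0]) cylinder(h = 368, r = 21);
  translate([240, 21, 0]) cylinder(h = 368, r = 21);
  translate([21, 319, 0]) cylinder(h = 368, r = 21);
  translate([240, 319, 0]) cylinder(h = 368, r = 21);
}
translate([-531, 184, 0]) {
  translate([0, 0, 368]) cube([261, 340, 34]);
  translate([21, 21, 0]) cylinder(h = 368, r = 21);
  translate([240, 21, 0]) cylinder(h = 368, r = 21);
  translate([21, 319, 0]) cylinder(h = 368, r = 21);
  translate([240, 319, 0]) cylinder(h = 368, r = 21);
}
translate([1623, 184, 0]) {
  translate([0, 0, 368]) cube([261, 340, 34]);
  translate([21, 21, 0]) cylinder(h = 368, r = 21);
  translate([240, 21, 0]) cylinder(h = 368, r = 21);
  translate([21, 319, 0]) cylinder(h = 368, r = 21);
  translate([240, 319, 0]) cylinder(h = 368, r = 21);
}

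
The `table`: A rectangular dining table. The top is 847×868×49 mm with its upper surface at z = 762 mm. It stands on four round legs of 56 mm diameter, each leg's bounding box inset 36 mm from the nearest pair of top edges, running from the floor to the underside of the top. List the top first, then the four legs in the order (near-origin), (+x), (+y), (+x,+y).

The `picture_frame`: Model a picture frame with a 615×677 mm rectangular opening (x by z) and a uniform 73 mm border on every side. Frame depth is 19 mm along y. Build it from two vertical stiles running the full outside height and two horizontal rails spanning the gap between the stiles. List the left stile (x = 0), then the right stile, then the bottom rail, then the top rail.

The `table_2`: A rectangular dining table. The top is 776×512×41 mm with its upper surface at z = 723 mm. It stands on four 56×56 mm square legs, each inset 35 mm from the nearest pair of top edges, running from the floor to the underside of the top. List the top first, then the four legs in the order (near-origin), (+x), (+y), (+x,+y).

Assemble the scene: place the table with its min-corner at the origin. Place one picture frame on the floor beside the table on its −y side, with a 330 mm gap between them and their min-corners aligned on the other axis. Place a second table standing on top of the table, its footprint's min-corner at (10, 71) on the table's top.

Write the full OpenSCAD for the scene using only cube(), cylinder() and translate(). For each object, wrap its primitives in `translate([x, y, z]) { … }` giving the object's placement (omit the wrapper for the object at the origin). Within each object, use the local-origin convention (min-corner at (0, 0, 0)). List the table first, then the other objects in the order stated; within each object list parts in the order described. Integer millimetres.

translate([0, 0, 713]) cube([847, 868, 49]);
translate([64, 64, 0]) cylinder(h = 713, r = 28);
translate([783, 64, 0]) cylinder(h = 713, r = 28);
translate([64, 804, 0]) cylinder(h = 713, r = 28);
translate([783, 804, 0]) cylinder(h = 713, r = 28);
translate([0, -349, 0]) {
  cube([73, 19, 823]);
  translate([688, 0, 0]) cube([73, 19, 823]);
  translate([73, 0, 0]) cube([615, 19, 73]);
  translate([73, 0, 750]) cube([615, 19, 73]);
}
translate([10, 71, 762]) {
  translate([0, 0, 682]) cube([776, 512, 41]);
  translate([35, 35, 0]) cube([56, 56, 682]);
  translate([685, 35, 0]) cube([56, 56, 682]);
  translate([35, 421, 0]) cube([56, 56, 682]);
  translate([685, 421, 0]) cube([56, 56, 682]);
}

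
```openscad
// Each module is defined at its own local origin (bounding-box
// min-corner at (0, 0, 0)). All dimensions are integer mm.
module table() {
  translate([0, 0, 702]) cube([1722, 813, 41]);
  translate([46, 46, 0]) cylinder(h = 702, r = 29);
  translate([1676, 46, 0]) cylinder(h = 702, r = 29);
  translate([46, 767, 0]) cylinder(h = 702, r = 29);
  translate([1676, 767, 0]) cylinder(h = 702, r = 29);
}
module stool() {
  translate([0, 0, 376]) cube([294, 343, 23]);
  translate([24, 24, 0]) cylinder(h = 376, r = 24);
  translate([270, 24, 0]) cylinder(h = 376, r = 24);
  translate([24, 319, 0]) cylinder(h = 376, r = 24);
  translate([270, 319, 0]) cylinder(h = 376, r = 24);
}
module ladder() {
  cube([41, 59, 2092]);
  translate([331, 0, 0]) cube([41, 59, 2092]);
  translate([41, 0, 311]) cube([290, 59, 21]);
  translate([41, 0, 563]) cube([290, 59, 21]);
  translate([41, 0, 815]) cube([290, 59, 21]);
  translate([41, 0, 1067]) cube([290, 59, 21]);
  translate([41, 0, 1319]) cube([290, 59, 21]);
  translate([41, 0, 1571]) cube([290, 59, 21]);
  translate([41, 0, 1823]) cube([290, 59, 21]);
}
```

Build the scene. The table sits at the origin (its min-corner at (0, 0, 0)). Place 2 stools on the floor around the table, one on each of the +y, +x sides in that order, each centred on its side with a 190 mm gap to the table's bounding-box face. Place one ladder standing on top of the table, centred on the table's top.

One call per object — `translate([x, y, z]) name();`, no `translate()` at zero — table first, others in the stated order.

table();
translate([714, 1003, 0]) stool();
translate([1912, 235, 0]) stool();
translate([675, 377, 743]) ladder();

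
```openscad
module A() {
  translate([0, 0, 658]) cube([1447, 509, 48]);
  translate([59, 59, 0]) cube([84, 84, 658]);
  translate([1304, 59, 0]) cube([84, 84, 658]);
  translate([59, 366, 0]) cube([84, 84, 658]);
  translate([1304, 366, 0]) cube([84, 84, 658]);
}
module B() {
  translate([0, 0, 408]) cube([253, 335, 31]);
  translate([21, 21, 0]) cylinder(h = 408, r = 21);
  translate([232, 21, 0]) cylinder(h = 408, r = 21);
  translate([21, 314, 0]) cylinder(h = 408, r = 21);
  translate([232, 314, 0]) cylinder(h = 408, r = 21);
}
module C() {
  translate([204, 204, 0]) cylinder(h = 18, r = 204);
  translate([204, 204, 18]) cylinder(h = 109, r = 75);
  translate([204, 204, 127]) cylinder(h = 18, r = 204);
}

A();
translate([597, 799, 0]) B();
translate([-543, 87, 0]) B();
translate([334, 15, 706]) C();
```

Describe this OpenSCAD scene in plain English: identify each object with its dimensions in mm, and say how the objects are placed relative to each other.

A is a table with a 1447×509 mm rectangular top, 48 mm thick, top surface at z = 706 mm, supported by four 84×84 mm square legs, each inset 59 mm from the nearest pair of top edges, running from the floor.

B is a four-legged stool. The seat is a 253×335×31 mm slab whose top surface is at z = 439 mm; four round legs, each 42 mm in diameter, run from the floor (z = 0) to the underside of the seat, each leg's axis is inset half a diameter from the nearest pair of seat edges (so the leg's bounding box is flush with the corner).

C is a spool: two coaxial disc flanges of radius 204 mm and thickness 18 mm, joined by a core cylinder of radius 75 mm and height 109 mm. The lower flange rests on z = 0 and the three cylinders share a vertical axis.

Two stools sit around the table at the +y, −x sides. The spool is on top of the table.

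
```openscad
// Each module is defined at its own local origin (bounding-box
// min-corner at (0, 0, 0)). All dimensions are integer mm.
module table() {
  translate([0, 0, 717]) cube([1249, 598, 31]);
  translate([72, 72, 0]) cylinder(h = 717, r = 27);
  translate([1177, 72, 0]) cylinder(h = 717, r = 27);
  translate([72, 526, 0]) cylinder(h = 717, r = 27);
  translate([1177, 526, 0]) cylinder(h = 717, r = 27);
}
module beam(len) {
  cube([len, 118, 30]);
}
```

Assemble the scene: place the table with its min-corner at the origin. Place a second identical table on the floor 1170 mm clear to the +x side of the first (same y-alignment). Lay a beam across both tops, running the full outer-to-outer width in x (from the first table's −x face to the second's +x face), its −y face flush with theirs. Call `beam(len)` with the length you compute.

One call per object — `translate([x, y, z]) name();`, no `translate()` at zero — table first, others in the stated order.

table();
translate([2419, 0, 0]) table();
translate([0, 0, 748]) beam(3668);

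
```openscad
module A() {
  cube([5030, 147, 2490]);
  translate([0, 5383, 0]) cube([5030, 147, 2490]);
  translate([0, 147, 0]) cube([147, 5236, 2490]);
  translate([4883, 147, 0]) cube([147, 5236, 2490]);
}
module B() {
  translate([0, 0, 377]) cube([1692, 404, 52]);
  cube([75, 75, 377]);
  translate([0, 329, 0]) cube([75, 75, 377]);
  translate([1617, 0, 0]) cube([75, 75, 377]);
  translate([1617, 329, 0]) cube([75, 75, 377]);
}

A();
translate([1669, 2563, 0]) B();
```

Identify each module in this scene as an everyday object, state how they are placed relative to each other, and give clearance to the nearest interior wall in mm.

Clearances: x = 1522, y = 2416; minimum 1522 mm.

A is a house frame. B is a bench. The bench sits inside the house frame, centred. The clearance to the nearest interior wall is 1522 mm.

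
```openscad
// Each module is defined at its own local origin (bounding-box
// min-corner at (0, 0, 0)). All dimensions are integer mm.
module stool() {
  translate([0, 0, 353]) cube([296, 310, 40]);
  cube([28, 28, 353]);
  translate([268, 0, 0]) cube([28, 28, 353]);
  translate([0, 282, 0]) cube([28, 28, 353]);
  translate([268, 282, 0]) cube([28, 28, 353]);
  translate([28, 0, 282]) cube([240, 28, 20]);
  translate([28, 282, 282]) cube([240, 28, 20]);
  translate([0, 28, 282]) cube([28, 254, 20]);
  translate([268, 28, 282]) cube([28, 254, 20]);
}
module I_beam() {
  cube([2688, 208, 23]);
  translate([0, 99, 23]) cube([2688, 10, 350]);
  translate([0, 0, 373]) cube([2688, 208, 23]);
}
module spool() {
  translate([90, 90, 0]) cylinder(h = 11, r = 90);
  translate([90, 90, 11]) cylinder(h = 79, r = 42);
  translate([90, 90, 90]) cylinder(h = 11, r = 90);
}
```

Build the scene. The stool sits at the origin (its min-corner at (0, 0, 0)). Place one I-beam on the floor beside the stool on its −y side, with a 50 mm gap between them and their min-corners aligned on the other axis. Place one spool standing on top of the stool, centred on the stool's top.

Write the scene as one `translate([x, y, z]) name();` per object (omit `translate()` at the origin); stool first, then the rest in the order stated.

stool();
translate([0, -258, 0]) I_beam();
translate([58, 65, 393]) spool();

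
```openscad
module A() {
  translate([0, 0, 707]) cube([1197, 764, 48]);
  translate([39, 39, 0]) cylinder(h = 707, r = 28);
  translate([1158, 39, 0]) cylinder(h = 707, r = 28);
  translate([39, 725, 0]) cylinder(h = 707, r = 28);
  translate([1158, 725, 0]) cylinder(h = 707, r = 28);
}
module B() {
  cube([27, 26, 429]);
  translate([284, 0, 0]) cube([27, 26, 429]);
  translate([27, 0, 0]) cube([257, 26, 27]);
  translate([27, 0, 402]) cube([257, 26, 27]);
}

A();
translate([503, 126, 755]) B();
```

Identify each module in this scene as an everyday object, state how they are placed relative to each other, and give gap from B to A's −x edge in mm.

The picture frame's min-x is at 503; the table's min-x is 0; gap = 503 mm.

A is a table. B is a picture frame. The picture frame is on top of the table. The gap from the picture frame to the table's −x edge is 503 mm.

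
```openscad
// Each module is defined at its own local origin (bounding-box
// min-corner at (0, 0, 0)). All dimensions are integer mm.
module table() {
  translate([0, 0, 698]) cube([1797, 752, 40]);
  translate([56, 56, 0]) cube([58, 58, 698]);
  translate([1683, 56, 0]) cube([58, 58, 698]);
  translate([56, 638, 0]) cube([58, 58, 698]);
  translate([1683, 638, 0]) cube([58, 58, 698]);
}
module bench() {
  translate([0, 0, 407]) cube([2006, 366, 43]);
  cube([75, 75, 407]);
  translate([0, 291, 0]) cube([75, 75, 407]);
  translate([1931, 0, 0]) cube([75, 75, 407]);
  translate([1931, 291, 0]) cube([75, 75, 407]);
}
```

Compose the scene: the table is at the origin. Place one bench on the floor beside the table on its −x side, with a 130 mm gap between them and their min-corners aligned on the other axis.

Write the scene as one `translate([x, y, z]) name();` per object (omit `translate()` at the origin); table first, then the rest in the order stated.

table();
translate([-2136, 0, 0]) bench();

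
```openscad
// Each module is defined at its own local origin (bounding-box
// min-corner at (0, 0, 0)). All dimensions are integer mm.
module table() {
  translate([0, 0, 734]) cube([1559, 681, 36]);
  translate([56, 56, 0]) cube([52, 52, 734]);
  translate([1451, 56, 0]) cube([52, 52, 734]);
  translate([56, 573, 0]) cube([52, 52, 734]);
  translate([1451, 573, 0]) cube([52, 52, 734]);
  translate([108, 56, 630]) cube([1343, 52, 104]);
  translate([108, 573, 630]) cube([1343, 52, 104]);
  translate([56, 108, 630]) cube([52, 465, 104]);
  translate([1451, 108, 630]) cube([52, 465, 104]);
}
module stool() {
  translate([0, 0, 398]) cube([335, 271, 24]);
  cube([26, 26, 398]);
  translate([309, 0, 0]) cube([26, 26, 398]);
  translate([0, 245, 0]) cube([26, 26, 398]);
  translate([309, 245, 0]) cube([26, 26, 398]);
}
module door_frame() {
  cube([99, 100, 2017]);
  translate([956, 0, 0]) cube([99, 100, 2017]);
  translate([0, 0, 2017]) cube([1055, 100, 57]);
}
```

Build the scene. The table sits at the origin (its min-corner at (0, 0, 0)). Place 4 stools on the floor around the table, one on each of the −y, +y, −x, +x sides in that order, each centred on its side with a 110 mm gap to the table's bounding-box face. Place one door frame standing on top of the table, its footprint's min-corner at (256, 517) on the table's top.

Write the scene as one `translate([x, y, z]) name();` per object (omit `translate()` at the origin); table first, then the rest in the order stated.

table();
translate([612, -381, 0]) stool();
translate([612, 791, 0]) stool();
translate([-445, 205, 0]) stool();
translate([1669, 205, 0]) stool();
translate([256, 517, 770]) door_frame();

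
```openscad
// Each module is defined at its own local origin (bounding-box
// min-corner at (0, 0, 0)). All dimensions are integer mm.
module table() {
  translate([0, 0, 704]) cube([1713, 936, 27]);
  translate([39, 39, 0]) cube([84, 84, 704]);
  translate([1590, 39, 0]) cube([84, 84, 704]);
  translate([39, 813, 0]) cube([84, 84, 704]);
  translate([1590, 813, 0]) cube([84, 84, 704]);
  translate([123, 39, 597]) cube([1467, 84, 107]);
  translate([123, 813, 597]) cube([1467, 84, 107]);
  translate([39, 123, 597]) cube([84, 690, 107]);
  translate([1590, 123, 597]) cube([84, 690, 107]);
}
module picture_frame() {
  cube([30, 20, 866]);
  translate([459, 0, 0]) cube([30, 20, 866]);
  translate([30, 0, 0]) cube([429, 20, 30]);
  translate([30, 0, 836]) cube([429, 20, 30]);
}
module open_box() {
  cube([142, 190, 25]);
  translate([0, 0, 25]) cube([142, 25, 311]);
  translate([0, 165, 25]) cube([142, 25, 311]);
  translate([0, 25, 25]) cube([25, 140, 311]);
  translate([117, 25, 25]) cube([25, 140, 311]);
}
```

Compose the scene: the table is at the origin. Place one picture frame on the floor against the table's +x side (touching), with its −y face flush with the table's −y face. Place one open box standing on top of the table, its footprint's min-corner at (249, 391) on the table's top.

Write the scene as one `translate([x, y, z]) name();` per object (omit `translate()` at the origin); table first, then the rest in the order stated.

table();
translate([1713, 0, 0]) picture_frame();
translate([249, 391, 731]) open_box();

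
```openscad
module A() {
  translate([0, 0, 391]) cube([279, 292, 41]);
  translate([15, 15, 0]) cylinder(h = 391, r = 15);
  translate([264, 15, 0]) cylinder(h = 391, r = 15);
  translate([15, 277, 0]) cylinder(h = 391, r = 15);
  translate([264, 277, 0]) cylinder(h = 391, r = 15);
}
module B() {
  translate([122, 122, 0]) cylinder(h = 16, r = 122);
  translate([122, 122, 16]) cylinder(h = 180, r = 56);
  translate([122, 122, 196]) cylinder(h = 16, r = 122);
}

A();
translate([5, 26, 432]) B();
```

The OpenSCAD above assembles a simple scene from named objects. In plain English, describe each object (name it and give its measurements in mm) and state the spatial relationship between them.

A is a four-legged stool. The seat is 279×292 mm, 41 mm thick, top at z = 432 mm. It stands on four round legs, each 30 mm in diameter, from z = 0 to the seat underside, each leg's axis is inset half a diameter from the nearest pair of seat edges (so the leg's bounding box is flush with the corner).

B is a spool: two coaxial disc flanges of radius 122 mm and thickness 16 mm, joined by a core cylinder of radius 56 mm and height 180 mm. The lower flange rests on z = 0 and the three cylinders share a vertical axis.

The spool is on top of the stool.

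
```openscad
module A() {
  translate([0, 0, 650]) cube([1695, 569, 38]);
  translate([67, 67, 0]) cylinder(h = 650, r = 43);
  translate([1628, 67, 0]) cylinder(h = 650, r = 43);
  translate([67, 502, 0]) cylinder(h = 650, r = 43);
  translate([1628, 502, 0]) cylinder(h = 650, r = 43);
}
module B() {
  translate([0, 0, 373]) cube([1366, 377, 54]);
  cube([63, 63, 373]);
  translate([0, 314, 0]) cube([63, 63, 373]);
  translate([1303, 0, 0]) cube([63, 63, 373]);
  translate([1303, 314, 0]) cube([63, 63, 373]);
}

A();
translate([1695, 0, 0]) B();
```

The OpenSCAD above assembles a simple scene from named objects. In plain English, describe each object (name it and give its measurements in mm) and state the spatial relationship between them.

A is a table with a 1695×569 mm rectangular top, 38 mm thick, top surface at z = 688 mm, supported by four round legs of 86 mm diameter, each leg's bounding box inset 24 mm from the nearest pair of top edges, running from the floor.

B is a bench: a 1366×377 mm seat slab, 54 mm thick, top at z = 427 mm, on four 63×63 mm square legs flush with the seat corners and standing on z = 0.

The bench is against the table's +x side, with their −y faces flush.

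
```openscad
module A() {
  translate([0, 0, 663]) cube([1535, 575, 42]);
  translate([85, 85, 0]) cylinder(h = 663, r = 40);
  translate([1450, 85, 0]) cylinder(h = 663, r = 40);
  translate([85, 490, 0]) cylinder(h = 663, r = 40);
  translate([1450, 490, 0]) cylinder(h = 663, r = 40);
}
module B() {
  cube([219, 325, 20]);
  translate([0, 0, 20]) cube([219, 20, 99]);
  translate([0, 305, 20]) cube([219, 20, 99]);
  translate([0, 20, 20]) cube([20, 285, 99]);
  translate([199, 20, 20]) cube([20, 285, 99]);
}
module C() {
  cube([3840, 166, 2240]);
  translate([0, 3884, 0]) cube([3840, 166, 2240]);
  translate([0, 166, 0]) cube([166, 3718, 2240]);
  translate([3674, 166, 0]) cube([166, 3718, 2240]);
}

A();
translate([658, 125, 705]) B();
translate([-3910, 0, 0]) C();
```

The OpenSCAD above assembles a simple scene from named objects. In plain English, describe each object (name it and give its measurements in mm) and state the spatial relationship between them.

A is a table with a 1535×575 mm rectangular top, 42 mm thick, top surface at z = 705 mm, supported by four round legs of 80 mm diameter, each leg's bounding box inset 45 mm from the nearest pair of top edges, running from the floor.

B is an open-topped rectangular box: outside dimensions 219×325×119 mm, with a uniform wall and base thickness of 20 mm. The base is a full 219×325 slab on the floor; four walls sit on top of the base. The front and back walls (the −y and +y sides) span the full width; the two side walls fit between them.

C is a box-shaped house frame (walls only): outside footprint 3840×4050 mm, wall height 2240 mm, wall thickness 166 mm. The two y-facing walls run the full x-width; the two x-facing walls fit between the inner faces of the y-facing walls.

The open box is on top of the table, centred. The house frame is on the floor beside the table on its −x side.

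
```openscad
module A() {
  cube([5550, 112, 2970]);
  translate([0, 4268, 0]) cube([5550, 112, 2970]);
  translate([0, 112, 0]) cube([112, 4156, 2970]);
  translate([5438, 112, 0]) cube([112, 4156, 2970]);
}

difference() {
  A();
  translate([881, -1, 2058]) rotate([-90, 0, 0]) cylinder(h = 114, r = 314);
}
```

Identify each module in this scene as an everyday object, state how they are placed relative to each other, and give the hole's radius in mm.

A is a house frame. The house frame has a circular hole through its front wall. The hole's radius is 314 mm.

The subtracted cylinder has r = 314 mm.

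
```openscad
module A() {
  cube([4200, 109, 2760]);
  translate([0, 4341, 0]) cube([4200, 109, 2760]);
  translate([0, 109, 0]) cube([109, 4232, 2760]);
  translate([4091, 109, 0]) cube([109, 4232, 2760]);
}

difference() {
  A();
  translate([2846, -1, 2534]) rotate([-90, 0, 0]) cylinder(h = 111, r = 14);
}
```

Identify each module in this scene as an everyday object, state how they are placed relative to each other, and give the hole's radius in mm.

The subtracted cylinder has r = 14 mm.

A is a house frame. The house frame has a circular hole through its front wall. The hole's radius is 14 mm.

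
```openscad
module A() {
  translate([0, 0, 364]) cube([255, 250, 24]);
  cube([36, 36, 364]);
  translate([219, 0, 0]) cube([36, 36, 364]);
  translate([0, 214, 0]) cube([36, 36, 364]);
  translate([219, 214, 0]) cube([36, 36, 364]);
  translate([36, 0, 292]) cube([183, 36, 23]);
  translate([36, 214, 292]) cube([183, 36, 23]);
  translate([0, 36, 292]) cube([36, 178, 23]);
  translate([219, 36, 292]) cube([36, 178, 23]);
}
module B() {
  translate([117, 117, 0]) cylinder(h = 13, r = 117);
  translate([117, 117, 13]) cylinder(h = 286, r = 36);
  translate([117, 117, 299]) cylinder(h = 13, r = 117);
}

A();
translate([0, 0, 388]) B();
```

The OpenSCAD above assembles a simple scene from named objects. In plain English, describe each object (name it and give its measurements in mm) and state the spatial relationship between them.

A is a four-legged stool. The seat is 255×250 mm, 24 mm thick, top at z = 388 mm. It stands on four square legs, each 36×36 mm in cross-section, from z = 0 to the seat underside, each flush with a corner of the seat. Four stretchers, 36 mm wide and 23 mm tall, connect adjacent legs with their undersides at z = 292 mm, each running between the inner faces of the legs it joins and aligned with the legs' outer faces on the other axis.

B is a spool: two coaxial disc flanges of radius 117 mm and thickness 13 mm, joined by a core cylinder of radius 36 mm and height 286 mm. The lower flange rests on z = 0 and the three cylinders share a vertical axis.

The spool is on top of the stool.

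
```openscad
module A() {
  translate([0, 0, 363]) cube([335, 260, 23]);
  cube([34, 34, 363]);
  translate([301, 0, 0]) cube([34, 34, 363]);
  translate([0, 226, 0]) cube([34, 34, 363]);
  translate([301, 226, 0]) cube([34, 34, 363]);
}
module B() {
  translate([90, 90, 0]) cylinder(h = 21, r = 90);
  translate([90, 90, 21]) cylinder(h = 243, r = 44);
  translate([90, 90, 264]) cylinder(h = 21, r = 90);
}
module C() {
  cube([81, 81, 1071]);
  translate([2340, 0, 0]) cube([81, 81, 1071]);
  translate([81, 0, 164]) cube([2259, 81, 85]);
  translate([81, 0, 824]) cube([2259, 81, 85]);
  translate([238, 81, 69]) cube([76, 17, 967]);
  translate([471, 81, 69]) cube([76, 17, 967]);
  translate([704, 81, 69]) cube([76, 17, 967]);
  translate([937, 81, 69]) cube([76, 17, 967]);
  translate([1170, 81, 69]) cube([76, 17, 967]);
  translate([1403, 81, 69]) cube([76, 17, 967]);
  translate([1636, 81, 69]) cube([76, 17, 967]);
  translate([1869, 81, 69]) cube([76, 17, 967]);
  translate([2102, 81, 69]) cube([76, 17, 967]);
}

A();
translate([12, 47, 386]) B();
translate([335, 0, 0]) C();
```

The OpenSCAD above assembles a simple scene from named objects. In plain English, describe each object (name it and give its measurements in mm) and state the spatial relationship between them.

A is a four-legged stool. The seat is a 335×260×23 mm slab whose top surface is at z = 386 mm; four square legs, each 34×34 mm in cross-section, run from the floor (z = 0) to the underside of the seat, each flush with a corner of the seat.

B is a spool: two coaxial disc flanges of radius 90 mm and thickness 21 mm, joined by a core cylinder of radius 44 mm and height 243 mm. The lower flange rests on z = 0 and the three cylinders share a vertical axis.

C is a fence section. Two 81×81 mm posts, 1071 mm tall, stand on the floor with a clear span of 2259 mm between their inner faces. Two horizontal rails of 81×85 mm section span the gap between the posts with their undersides at z = 164 mm and z = 824 mm, flush with the posts' −y face. 9 pickets, each 76 mm wide, 17 mm thick and 967 mm tall, are fixed to the +y face of the rails with their bottoms at z = 69 mm, evenly spaced across the span with equal gaps (rounded down to the nearest mm) at the −x end and between each pair — any rounding remainder accumulates at the +x end.

The spool is on top of the stool. The fence section is against the stool's +x side, with their −y faces flush.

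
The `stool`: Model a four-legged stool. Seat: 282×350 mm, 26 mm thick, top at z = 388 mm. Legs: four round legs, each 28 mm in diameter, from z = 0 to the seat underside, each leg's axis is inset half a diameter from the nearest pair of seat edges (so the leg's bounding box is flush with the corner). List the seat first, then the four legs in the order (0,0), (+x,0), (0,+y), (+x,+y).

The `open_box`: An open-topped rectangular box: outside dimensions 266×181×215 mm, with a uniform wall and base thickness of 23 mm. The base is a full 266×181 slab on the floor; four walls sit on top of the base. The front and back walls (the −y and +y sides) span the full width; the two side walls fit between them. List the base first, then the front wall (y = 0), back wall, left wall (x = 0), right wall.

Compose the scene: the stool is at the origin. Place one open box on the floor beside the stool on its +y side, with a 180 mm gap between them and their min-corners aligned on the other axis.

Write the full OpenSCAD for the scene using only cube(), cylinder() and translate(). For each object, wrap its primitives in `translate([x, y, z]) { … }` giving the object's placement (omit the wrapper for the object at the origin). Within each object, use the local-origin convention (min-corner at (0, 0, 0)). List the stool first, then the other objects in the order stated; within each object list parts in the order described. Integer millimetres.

translate([0, 0, 362]) cube([282, 350, 26]);
translate([14, 14, 0]) cylinder(h = 362, r = 14);
translate([268, 14, 0]) cylinder(h = 362, r = 14);
translate([14, 336, 0]) cylinder(h = 362, r = 14);
translate([268, 336, 0]) cylinder(h = 362, r = 14);
translate([0, 530, 0]) {
  cube([266, 181, 23]);
  translate([0, 0, 23]) cube([266, 23, 192]);
  translate([0, 158, 23]) cube([266, 23, 192]);
  translate([0, 23, 23]) cube([23, 135, 192]);
  translate([243, 23, 23]) cube([23, 135, 192]);
}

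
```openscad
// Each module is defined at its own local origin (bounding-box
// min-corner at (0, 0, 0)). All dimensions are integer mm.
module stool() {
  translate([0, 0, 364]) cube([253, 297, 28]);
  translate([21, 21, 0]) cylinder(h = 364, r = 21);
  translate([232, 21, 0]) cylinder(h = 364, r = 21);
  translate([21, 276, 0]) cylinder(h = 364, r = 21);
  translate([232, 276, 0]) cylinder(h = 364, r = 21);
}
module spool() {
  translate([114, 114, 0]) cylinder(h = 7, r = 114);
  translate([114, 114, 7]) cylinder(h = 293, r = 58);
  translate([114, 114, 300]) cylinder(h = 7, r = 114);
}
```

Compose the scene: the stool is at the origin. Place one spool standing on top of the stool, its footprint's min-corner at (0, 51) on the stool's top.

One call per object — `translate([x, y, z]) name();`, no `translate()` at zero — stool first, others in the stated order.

stool();
translate([0, 51, 392]) spool();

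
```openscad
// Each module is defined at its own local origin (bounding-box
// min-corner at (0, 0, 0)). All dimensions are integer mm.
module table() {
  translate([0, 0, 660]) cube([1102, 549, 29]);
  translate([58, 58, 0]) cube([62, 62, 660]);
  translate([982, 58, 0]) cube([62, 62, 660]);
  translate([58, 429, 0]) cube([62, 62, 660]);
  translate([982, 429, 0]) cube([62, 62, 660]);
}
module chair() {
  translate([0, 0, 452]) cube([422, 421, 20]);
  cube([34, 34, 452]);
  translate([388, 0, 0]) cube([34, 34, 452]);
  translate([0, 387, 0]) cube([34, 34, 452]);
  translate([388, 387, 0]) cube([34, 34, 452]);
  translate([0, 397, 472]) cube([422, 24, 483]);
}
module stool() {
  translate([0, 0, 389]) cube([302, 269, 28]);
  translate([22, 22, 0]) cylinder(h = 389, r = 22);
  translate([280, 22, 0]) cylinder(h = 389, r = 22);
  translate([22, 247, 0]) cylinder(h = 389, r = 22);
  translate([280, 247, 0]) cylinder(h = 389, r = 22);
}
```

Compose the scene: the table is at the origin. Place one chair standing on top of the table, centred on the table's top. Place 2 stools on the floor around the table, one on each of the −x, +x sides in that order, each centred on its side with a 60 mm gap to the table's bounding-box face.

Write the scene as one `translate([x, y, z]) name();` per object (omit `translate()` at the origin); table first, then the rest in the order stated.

table();
translate([340, 64, 689]) chair();
translate([-362, 140, 0]) stool();
translate([1162, 140, 0]) stool();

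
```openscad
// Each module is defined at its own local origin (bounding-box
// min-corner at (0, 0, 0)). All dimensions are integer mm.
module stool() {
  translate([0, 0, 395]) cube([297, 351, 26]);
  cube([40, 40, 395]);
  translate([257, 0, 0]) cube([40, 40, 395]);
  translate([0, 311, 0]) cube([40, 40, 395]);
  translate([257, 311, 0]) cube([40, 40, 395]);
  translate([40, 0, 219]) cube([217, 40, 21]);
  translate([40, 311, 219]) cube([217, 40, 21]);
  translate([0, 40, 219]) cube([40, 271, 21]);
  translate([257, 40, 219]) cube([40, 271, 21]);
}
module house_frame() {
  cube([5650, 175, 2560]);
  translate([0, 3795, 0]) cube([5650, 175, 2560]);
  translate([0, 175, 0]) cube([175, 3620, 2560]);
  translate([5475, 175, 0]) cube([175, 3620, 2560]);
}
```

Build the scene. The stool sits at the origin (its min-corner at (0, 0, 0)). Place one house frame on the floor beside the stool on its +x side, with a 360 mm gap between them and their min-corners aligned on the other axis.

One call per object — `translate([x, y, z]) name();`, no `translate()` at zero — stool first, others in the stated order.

stool();
translate([657, 0, 0]) house_frame();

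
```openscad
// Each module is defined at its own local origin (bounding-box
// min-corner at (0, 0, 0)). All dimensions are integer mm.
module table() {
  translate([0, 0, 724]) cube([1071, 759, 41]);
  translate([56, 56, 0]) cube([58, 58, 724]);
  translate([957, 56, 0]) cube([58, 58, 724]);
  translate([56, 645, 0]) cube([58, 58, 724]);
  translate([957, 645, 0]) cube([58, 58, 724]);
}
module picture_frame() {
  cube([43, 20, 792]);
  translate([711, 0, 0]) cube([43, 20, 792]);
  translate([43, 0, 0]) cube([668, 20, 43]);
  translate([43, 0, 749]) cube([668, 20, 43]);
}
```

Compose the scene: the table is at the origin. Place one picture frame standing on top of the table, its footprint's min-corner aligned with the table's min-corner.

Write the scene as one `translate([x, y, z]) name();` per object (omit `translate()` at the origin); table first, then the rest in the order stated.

table();
translate([0, 0, 765]) picture_frame();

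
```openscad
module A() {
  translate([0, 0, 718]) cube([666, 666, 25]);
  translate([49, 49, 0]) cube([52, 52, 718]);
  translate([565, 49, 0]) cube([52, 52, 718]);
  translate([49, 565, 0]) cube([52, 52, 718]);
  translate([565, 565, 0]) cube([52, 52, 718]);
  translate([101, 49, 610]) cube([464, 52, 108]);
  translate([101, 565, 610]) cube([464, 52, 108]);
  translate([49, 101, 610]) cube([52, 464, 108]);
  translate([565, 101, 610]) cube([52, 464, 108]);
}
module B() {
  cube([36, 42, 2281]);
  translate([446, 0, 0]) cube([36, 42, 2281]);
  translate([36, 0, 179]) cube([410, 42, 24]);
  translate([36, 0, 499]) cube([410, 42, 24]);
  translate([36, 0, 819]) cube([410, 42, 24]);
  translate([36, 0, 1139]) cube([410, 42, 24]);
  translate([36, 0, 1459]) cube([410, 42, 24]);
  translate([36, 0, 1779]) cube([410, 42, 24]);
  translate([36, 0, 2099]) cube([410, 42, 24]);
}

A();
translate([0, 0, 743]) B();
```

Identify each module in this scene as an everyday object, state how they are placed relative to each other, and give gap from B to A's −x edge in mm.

The ladder's min-x is at 0; the table's min-x is 0; gap = 0 mm.

A is a table. B is a ladder. The ladder is on top of the table. The gap from the ladder to the table's −x edge is 0 mm.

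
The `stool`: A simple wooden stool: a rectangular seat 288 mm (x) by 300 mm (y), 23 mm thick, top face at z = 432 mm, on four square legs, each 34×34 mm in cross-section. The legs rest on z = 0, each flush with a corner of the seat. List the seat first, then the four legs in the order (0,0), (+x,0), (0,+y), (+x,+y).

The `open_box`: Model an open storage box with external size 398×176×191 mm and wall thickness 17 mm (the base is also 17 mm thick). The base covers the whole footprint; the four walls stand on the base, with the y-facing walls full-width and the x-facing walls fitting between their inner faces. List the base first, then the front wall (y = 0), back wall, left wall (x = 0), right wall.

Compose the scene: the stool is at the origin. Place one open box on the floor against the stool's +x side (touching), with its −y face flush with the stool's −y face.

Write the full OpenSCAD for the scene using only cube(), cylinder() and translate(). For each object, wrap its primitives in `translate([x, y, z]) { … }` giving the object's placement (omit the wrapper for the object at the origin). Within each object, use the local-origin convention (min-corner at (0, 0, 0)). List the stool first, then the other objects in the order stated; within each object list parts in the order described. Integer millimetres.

translate([0, 0, 409]) cube([288, 300, 23]);
cube([34, 34, 409]);
translate([254, 0, 0]) cube([34, 34, 409]);
translate([0, 266, 0]) cube([34, 34, 409]);
translate([254, 266, 0]) cube([34, 34, 409]);
translate([288, 0, 0]) {
  cube([398, 176, 17]);
  translate([0, 0, 17]) cube([398, 17, 174]);
  translate([0, 159, 17]) cube([398, 17, 174]);
  translate([0, 17, 17]) cube([17, 142, 174]);
  translate([381, 17, 17]) cube([17, 142, 174]);
}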